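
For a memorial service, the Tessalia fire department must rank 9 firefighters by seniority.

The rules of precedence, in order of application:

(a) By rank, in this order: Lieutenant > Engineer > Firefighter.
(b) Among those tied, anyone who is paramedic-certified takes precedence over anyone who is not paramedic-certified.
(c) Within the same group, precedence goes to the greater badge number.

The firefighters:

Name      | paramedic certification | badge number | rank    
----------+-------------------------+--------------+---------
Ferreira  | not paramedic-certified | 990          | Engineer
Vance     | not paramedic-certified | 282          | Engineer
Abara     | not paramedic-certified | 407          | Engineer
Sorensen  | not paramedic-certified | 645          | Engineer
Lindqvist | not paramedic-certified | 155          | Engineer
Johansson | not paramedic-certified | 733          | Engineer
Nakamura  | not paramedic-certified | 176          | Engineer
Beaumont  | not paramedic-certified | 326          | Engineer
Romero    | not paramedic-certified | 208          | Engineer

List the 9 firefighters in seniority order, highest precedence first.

By rank: Ferreira, Johansson, Sorensen, Abara, Beaumont, Vance, Romero, Nakamura and Lindqvist (Engineer).
Ferreira, Johansson, Sorensen, Abara, Beaumont, Vance, Romero, Nakamura and Lindqvist are each not paramedic-certified, so the next rule applies.
Among Ferreira, Johansson, Sorensen, Abara, Beaumont, Vance, Romero, Nakamura and Lindqvist, by badge number (higher first): Ferreira (990) before Johansson (733) before Sorensen (645) before Abara (407) before Beaumont (326) before Vance (282) before Romero (208) before Nakamura (176) before Lindqvist (155).
Full order: Ferreira, Johansson, Sorensen, Abara, Beaumont, Vance, Romero, Nakamura, Lindqvist.

Ferreira, Johansson, Sorensen, Abara, Beaumont, Vance, Romero, Nakamura, Lindqvist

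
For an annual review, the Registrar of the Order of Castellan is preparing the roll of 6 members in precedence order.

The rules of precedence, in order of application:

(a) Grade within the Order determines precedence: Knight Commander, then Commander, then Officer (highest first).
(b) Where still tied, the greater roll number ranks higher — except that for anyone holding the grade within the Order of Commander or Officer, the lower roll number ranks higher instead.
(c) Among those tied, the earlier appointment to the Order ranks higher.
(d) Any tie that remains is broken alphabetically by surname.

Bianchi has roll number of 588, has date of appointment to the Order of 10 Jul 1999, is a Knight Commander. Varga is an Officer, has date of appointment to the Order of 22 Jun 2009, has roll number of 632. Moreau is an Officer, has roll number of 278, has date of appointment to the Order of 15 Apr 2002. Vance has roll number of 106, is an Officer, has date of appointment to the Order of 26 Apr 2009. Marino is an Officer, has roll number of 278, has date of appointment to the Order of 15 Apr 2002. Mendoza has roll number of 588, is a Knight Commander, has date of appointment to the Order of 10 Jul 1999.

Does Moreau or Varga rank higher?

Moreau

By grade within the Order: Bianchi and Mendoza (Knight Commander); then Vance, Marino, Moreau and Varga (Officer).
Bianchi and Mendoza both have roll number 588, so the next rule applies.
Bianchi and Mendoza both have date of appointment to the Order 10 Jul 1999, so the next rule applies.
Among Bianchi and Mendoza, alphabetically by surname: Bianchi before Mendoza.
Among Vance, Marino, Moreau and Varga, by roll number (lower first) (reversed rule for this group): Vance (106) before Marino and Moreau (278) before Varga (632).
Marino and Moreau both have date of appointment to the Order 15 Apr 2002, so the next rule applies.
Among Marino and Moreau, alphabetically by surname: Marino before Moreau.
So Moreau takes precedence.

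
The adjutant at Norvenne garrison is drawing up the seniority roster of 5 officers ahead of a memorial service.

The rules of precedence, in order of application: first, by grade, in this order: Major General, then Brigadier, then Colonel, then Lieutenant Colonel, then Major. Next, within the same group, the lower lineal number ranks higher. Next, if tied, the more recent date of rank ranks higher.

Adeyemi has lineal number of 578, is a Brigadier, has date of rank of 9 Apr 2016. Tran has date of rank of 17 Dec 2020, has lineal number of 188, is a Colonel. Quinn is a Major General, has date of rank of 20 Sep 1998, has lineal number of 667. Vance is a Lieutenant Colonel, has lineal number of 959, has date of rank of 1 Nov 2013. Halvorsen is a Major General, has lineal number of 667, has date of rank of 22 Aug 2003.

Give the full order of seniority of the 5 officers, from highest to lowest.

By grade: Halvorsen and Quinn (Major General); then Adeyemi (Brigadier); then Tran (Colonel); then Vance (Lieutenant Colonel).
Halvorsen and Quinn both have lineal number 667, so the next rule applies.
Among Halvorsen and Quinn, by date of rank (later first): Halvorsen (22 Aug 2003) before Quinn (20 Sep 1998).
Full order: Halvorsen, Quinn, Adeyemi, Tran, Vance.

Halvorsen, Quinn, Adeyemi, Tran, Vance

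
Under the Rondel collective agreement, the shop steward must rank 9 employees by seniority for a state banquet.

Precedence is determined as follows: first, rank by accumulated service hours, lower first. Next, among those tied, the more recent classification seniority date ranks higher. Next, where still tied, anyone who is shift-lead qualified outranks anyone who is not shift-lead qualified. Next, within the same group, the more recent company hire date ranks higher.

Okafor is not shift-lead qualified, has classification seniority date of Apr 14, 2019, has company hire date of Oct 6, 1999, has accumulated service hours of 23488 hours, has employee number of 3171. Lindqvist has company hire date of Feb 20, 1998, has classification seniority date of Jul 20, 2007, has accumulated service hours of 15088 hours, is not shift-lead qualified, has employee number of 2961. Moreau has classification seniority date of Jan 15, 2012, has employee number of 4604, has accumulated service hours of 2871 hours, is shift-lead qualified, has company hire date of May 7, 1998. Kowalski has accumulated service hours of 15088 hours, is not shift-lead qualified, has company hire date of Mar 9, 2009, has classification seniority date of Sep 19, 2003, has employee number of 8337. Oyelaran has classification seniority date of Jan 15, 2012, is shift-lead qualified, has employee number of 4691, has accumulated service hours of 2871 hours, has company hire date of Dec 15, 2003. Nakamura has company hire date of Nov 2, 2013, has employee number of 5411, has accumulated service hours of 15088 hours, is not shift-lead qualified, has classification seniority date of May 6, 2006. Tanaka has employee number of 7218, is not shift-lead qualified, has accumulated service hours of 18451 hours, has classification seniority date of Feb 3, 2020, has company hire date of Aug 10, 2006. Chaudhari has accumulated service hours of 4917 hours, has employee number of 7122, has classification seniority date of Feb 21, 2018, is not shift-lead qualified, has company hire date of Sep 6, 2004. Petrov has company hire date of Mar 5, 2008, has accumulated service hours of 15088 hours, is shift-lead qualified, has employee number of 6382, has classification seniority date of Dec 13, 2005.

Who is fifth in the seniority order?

Nakamura

By accumulated service hours (lower first): Oyelaran and Moreau (both 2871 hours); then Chaudhari (4917 hours); then Lindqvist, Nakamura, Petrov and Kowalski (each 15088 hours); then Tanaka (18451 hours); then Okafor (23488 hours).
Oyelaran and Moreau both have classification seniority date Jan 15, 2012, so the next rule applies.
Oyelaran and Moreau are each shift-lead qualified, so the next rule applies.
Among Oyelaran and Moreau, by company hire date (later first): Oyelaran (Dec 15, 2003) before Moreau (May 7, 1998).
Among Lindqvist, Nakamura, Petrov and Kowalski, by classification seniority date (later first): Lindqvist (Jul 20, 2007) before Nakamura (May 6, 2006) before Petrov (Dec 13, 2005) before Kowalski (Sep 19, 2003).
Order: Oyelaran, Moreau, Chaudhari, Lindqvist, Nakamura, Petrov, Kowalski, Tanaka, Okafor.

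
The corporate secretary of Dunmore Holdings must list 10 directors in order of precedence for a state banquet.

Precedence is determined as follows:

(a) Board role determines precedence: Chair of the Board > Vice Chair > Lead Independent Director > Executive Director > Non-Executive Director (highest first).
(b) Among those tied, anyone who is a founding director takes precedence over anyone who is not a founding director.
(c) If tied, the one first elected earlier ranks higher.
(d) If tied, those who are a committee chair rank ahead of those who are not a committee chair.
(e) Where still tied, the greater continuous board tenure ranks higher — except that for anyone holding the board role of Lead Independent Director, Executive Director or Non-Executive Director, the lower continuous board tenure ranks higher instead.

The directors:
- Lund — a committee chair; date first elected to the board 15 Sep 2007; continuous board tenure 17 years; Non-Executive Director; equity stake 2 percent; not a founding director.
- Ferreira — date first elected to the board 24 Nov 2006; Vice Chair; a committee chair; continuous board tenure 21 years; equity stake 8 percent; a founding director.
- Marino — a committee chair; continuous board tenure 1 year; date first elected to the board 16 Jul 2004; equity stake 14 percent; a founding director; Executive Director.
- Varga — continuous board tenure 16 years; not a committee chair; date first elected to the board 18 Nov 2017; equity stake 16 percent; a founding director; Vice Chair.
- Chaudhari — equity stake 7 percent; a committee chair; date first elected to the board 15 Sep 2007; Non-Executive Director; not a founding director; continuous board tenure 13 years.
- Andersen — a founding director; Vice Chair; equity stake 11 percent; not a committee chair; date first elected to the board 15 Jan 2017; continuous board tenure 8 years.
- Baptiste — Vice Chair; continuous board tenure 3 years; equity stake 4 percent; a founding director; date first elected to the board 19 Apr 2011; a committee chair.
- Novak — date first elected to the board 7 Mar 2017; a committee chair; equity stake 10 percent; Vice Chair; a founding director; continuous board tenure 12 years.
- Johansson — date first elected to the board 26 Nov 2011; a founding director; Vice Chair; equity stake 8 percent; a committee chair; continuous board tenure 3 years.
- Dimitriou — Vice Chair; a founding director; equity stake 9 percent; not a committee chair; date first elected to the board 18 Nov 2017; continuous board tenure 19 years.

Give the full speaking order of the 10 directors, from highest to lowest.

By board role: Ferreira, Baptiste, Johansson, Andersen, Novak, Dimitriou and Varga (Vice Chair); then Marino (Executive Director); then Chaudhari and Lund (Non-Executive Director).
Ferreira, Baptiste, Johansson, Andersen, Novak, Dimitriou and Varga are each a founding director, so the next rule applies.
Among Ferreira, Baptiste, Johansson, Andersen, Novak, Dimitriou and Varga, by date first elected to the board (earlier first): Ferreira (24 Nov 2006) before Baptiste (19 Apr 2011) before Johansson (26 Nov 2011) before Andersen (15 Jan 2017) before Novak (7 Mar 2017) before Dimitriou and Varga (18 Nov 2017).
Dimitriou and Varga are each not a committee chair, so the next rule applies.
Among Dimitriou and Varga, by continuous board tenure (higher first): Dimitriou (19 years) before Varga (16 years).
Chaudhari and Lund are each not a founding director, so the next rule applies.
Chaudhari and Lund both have date first elected to the board 15 Sep 2007, so the next rule applies.
Chaudhari and Lund are each a committee chair, so the next rule applies.
Among Chaudhari and Lund, by continuous board tenure (lower first) (reversed rule for this group): Chaudhari (13 years) before Lund (17 years).
Full order: Ferreira, Baptiste, Johansson, Andersen, Novak, Dimitriou, Varga, Marino, Chaudhari, Lund.

Ferreira, Baptiste, Johansson, Andersen, Novak, Dimitriou, Varga, Marino, Chaudhari, Lund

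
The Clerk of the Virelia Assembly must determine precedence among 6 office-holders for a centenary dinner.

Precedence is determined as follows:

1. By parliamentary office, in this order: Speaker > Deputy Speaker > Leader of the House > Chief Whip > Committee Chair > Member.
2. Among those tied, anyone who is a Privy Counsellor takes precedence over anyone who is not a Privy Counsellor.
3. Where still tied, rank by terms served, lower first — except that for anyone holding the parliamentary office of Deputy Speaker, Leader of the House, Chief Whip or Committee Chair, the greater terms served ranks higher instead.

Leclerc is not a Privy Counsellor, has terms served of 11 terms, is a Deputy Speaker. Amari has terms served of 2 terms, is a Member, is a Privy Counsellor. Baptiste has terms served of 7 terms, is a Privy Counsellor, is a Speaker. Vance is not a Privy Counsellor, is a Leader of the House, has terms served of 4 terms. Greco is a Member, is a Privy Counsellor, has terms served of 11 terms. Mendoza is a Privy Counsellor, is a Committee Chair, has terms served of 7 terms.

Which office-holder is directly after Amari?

By parliamentary office: Baptiste (Speaker); then Leclerc (Deputy Speaker); then Vance (Leader of the House); then Mendoza (Committee Chair); then Amari and Greco (Member).
Amari and Greco are each a Privy Counsellor, so the next rule applies.
Among Amari and Greco, by terms served (lower first): Amari (2 terms) before Greco (11 terms).
Order: Baptiste, Leclerc, Vance, Mendoza, Amari, Greco.

Greco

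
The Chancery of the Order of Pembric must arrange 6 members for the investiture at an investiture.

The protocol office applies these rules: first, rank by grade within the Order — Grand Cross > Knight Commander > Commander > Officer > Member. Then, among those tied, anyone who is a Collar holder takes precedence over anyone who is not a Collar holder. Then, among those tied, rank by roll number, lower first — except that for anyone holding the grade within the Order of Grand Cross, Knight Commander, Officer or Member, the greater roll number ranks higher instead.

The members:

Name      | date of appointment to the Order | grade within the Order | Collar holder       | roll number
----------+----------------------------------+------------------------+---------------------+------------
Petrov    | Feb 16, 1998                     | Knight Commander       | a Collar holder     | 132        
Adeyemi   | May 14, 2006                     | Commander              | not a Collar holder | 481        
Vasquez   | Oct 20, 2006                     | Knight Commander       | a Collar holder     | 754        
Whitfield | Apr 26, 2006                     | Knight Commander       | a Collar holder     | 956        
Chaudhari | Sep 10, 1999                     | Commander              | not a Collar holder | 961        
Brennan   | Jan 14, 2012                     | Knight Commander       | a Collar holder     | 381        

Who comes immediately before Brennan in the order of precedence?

By grade within the Order: Whitfield, Vasquez, Brennan and Petrov (Knight Commander); then Adeyemi and Chaudhari (Commander).
Whitfield, Vasquez, Brennan and Petrov are each a Collar holder, so the next rule applies.
Among Whitfield, Vasquez, Brennan and Petrov, by roll number (higher first) (reversed rule for this group): Whitfield (956) before Vasquez (754) before Brennan (381) before Petrov (132).
Adeyemi and Chaudhari are each not a Collar holder, so the next rule applies.
Among Adeyemi and Chaudhari, by roll number (lower first): Adeyemi (481) before Chaudhari (961).
Order: Whitfield, Vasquez, Brennan, Petrov, Adeyemi, Chaudhari.

Vasquez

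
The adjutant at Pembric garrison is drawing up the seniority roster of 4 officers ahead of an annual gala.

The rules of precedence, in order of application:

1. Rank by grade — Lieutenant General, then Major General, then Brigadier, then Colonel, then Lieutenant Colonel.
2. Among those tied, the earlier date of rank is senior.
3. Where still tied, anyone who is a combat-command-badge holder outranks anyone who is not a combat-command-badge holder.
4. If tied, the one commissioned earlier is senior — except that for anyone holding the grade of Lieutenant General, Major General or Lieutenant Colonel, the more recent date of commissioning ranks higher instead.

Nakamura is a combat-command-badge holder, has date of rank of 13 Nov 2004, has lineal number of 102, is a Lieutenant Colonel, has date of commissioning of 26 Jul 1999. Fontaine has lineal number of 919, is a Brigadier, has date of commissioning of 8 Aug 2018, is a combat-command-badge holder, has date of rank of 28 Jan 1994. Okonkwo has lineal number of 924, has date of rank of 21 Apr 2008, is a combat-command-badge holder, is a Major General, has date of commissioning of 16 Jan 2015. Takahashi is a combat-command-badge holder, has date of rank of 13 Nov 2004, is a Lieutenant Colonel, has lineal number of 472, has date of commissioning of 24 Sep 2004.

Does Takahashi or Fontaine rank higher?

Fontaine

By grade: Okonkwo (Major General); then Fontaine (Brigadier); then Takahashi and Nakamura (Lieutenant Colonel).
Takahashi and Nakamura both have date of rank 13 Nov 2004, so the next rule applies.
Takahashi and Nakamura are each a combat-command-badge holder, so the next rule applies.
Among Takahashi and Nakamura, by date of commissioning (later first) (reversed rule for this group): Takahashi (24 Sep 2004) before Nakamura (26 Jul 1999).
So Fontaine takes precedence.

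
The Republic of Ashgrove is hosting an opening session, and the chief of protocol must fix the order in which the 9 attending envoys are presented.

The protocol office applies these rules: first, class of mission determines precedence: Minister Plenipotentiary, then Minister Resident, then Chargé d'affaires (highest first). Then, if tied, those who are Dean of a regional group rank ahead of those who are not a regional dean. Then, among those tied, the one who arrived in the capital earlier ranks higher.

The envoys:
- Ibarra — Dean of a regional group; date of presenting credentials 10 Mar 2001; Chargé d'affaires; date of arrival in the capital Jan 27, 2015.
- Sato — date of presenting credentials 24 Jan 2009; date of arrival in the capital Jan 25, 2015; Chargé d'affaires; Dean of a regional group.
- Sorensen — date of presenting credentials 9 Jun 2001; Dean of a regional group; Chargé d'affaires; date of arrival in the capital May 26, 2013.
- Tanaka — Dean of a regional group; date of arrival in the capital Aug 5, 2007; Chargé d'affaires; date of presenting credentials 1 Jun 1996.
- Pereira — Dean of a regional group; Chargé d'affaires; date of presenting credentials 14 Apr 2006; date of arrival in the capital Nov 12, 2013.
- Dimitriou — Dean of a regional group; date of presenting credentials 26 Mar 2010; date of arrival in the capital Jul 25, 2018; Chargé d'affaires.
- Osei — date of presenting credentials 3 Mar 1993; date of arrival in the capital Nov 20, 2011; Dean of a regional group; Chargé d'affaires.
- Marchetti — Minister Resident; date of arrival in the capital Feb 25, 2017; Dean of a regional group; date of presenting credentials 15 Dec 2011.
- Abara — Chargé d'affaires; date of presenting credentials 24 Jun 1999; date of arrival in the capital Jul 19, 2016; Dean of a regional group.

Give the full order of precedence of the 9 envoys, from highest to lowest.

Marchetti, Tanaka, Osei, Sorensen, Pereira, Sato, Ibarra, Abara, Dimitriou

By class of mission: Marchetti (Minister Resident); then Tanaka, Osei, Sorensen, Pereira, Sato, Ibarra, Abara and Dimitriou (Chargé d'affaires).
Tanaka, Osei, Sorensen, Pereira, Sato, Ibarra, Abara and Dimitriou are each Dean of a regional group, so the next rule applies.
Among Tanaka, Osei, Sorensen, Pereira, Sato, Ibarra, Abara and Dimitriou, by date of arrival in the capital (earlier first): Tanaka (Aug 5, 2007) before Osei (Nov 20, 2011) before Sorensen (May 26, 2013) before Pereira (Nov 12, 2013) before Sato (Jan 25, 2015) before Ibarra (Jan 27, 2015) before Abara (Jul 19, 2016) before Dimitriou (Jul 25, 2018).
Full order: Marchetti, Tanaka, Osei, Sorensen, Pereira, Sato, Ibarra, Abara, Dimitriou.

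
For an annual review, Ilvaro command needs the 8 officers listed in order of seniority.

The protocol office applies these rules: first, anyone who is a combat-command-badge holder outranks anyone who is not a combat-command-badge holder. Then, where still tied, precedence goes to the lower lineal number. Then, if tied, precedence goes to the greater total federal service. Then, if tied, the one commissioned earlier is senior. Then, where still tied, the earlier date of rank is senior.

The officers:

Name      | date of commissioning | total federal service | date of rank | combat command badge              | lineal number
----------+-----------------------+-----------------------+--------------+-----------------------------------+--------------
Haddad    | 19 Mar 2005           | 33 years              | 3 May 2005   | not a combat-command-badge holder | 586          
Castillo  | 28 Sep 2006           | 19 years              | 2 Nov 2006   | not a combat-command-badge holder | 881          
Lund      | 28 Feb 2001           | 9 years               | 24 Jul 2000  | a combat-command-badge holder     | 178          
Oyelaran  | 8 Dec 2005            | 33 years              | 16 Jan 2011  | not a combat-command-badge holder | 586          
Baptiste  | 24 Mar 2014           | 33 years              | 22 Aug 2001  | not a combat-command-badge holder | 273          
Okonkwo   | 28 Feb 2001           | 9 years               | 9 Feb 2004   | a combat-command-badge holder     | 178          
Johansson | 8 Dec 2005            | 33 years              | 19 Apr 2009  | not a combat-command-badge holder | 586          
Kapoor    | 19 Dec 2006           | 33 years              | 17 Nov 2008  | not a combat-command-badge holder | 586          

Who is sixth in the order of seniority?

Oyelaran

By the first rule: Lund and Okonkwo (both a combat-command-badge holder); then Baptiste, Haddad, Johansson, Oyelaran, Kapoor and Castillo (each not a combat-command-badge holder).
Lund and Okonkwo both have lineal number 178, so the next rule applies.
Lund and Okonkwo both have total federal service 9 years, so the next rule applies.
Lund and Okonkwo both have date of commissioning 28 Feb 2001, so the next rule applies.
Among Lund and Okonkwo, by date of rank (earlier first): Lund (24 Jul 2000) before Okonkwo (9 Feb 2004).
Among Baptiste, Haddad, Johansson, Oyelaran, Kapoor and Castillo, by lineal number (lower first): Baptiste (273) before Haddad, Johansson, Oyelaran and Kapoor (586) before Castillo (881).
Haddad, Johansson, Oyelaran and Kapoor all have total federal service 33 years, so the next rule applies.
Among Haddad, Johansson, Oyelaran and Kapoor, by date of commissioning (earlier first): Haddad (19 Mar 2005) before Johansson and Oyelaran (8 Dec 2005) before Kapoor (19 Dec 2006).
Among Johansson and Oyelaran, by date of rank (earlier first): Johansson (19 Apr 2009) before Oyelaran (16 Jan 2011).
Order: Lund, Okonkwo, Baptiste, Haddad, Johansson, Oyelaran, Kapoor, Castillo.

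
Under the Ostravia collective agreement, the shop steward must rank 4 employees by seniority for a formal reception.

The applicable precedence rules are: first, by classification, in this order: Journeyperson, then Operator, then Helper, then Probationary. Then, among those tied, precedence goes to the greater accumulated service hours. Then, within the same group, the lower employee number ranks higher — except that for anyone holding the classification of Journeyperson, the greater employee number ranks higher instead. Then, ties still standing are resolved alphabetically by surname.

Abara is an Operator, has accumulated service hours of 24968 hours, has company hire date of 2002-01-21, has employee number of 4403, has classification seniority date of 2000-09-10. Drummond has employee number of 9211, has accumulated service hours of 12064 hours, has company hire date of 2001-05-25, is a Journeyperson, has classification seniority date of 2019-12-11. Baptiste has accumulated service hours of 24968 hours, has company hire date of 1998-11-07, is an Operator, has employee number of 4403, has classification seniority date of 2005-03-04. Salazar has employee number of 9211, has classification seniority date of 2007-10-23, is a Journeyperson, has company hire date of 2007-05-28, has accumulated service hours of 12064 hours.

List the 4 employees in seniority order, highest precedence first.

By classification: Drummond and Salazar (Journeyperson); then Abara and Baptiste (Operator).
Drummond and Salazar both have accumulated service hours 12064 hours, so the next rule applies.
Drummond and Salazar both have employee number 9211, so the next rule applies.
Among Drummond and Salazar, alphabetically by surname: Drummond before Salazar.
Abara and Baptiste both have accumulated service hours 24968 hours, so the next rule applies.
Abara and Baptiste both have employee number 4403, so the next rule applies.
Among Abara and Baptiste, alphabetically by surname: Abara before Baptiste.
Full order: Drummond, Salazar, Abara, Baptiste.

Drummond, Salazar, Abara, Baptiste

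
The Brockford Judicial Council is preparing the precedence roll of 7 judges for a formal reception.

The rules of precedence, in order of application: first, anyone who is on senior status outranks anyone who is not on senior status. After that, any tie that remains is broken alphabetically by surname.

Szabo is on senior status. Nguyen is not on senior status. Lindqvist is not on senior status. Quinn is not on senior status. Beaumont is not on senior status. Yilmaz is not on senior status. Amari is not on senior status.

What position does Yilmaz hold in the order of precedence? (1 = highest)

7

By the first rule: Szabo (on senior status); then Amari, Beaumont, Lindqvist, Nguyen, Quinn and Yilmaz (each not on senior status).
Among Amari, Beaumont, Lindqvist, Nguyen, Quinn and Yilmaz, alphabetically by surname: Amari before Beaumont before Lindqvist before Nguyen before Quinn before Yilmaz.
Order: Szabo, Amari, Beaumont, Lindqvist, Nguyen, Quinn, Yilmaz. So position 7.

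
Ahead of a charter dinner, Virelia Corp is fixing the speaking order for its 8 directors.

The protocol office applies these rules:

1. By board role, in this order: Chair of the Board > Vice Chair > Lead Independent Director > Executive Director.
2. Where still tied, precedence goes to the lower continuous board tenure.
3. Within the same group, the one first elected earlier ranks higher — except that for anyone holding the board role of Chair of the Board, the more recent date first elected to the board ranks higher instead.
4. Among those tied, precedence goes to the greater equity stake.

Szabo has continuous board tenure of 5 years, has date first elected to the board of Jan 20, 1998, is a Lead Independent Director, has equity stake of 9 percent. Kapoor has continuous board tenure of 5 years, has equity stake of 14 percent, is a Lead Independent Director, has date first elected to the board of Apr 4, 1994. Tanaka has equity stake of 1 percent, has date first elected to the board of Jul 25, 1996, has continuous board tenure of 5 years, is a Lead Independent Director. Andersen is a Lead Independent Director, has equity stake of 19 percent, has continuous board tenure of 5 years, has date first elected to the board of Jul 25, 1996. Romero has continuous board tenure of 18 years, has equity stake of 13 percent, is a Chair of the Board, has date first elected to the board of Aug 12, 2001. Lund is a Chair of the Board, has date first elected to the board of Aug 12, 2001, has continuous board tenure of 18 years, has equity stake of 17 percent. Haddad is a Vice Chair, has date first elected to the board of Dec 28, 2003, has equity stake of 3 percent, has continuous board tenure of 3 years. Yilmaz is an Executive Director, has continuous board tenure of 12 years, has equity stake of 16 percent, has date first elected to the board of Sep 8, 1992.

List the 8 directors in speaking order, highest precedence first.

By board role: Lund and Romero (Chair of the Board); then Haddad (Vice Chair); then Kapoor, Andersen, Tanaka and Szabo (Lead Independent Director); then Yilmaz (Executive Director).
Lund and Romero both have continuous board tenure 18 years, so the next rule applies.
Lund and Romero both have date first elected to the board Aug 12, 2001, so the next rule applies.
Among Lund and Romero, by equity stake (higher first): Lund (17 percent) before Romero (13 percent).
Kapoor, Andersen, Tanaka and Szabo all have continuous board tenure 5 years, so the next rule applies.
Among Kapoor, Andersen, Tanaka and Szabo, by date first elected to the board (earlier first): Kapoor (Apr 4, 1994) before Andersen and Tanaka (Jul 25, 1996) before Szabo (Jan 20, 1998).
Among Andersen and Tanaka, by equity stake (higher first): Andersen (19 percent) before Tanaka (1 percent).
Full order: Lund, Romero, Haddad, Kapoor, Andersen, Tanaka, Szabo, Yilmaz.

Lund, Romero, Haddad, Kapoor, Andersen, Tanaka, Szabo, Yilmaz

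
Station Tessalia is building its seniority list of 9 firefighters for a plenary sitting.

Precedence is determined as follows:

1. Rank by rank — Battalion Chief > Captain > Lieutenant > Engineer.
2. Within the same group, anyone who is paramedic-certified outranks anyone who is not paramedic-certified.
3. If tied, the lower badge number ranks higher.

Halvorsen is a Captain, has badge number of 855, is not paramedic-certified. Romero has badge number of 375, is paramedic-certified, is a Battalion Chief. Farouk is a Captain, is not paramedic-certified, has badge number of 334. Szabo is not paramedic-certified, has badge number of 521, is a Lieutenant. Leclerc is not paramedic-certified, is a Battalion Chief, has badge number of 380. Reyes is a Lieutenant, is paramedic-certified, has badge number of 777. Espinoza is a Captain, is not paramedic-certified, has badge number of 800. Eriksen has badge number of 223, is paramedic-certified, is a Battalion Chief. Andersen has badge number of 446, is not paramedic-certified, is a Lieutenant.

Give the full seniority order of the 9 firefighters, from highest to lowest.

Eriksen, Romero, Leclerc, Farouk, Espinoza, Halvorsen, Reyes, Andersen, Szabo

By rank: Eriksen, Romero and Leclerc (Battalion Chief); then Farouk, Espinoza and Halvorsen (Captain); then Reyes, Andersen and Szabo (Lieutenant).
Among Eriksen, Romero and Leclerc, paramedic-certified before not paramedic-certified: Eriksen and Romero (paramedic-certified) before Leclerc (not paramedic-certified).
Among Eriksen and Romero, by badge number (lower first): Eriksen (223) before Romero (375).
Farouk, Espinoza and Halvorsen are each not paramedic-certified, so the next rule applies.
Among Farouk, Espinoza and Halvorsen, by badge number (lower first): Farouk (334) before Espinoza (800) before Halvorsen (855).
Among Reyes, Andersen and Szabo, paramedic-certified before not paramedic-certified: Reyes (paramedic-certified) before Andersen and Szabo (not paramedic-certified).
Among Andersen and Szabo, by badge number (lower first): Andersen (446) before Szabo (521).
Full order: Eriksen, Romero, Leclerc, Farouk, Espinoza, Halvorsen, Reyes, Andersen, Szabo.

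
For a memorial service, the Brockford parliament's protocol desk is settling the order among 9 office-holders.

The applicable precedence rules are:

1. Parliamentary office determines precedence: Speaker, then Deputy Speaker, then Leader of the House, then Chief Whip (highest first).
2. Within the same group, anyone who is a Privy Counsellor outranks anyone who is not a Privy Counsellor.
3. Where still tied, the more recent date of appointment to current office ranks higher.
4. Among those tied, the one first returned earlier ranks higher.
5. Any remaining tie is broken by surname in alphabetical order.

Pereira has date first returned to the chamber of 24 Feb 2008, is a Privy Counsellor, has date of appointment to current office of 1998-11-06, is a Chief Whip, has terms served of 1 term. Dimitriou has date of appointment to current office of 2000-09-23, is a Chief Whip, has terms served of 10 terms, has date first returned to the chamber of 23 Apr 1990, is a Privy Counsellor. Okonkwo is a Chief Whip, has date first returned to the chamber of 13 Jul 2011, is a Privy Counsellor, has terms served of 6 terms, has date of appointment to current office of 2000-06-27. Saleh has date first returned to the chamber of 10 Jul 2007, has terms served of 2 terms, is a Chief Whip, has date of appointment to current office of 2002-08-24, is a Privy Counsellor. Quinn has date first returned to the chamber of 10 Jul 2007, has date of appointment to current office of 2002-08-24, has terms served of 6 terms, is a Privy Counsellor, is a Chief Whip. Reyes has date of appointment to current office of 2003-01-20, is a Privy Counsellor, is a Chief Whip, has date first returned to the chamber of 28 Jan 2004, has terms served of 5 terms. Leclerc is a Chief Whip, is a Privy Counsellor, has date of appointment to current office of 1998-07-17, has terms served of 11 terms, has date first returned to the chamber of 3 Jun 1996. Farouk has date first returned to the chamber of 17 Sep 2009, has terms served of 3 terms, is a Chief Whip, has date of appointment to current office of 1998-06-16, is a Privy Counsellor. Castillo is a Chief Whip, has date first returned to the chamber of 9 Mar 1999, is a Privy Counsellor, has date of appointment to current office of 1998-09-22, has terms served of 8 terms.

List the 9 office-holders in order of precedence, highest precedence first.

Reyes, Quinn, Saleh, Dimitriou, Okonkwo, Pereira, Castillo, Leclerc, Farouk

By parliamentary office: Reyes, Quinn, Saleh, Dimitriou, Okonkwo, Pereira, Castillo, Leclerc and Farouk (Chief Whip).
Reyes, Quinn, Saleh, Dimitriou, Okonkwo, Pereira, Castillo, Leclerc and Farouk are each a Privy Counsellor, so the next rule applies.
Among Reyes, Quinn, Saleh, Dimitriou, Okonkwo, Pereira, Castillo, Leclerc and Farouk, by date of appointment to current office (later first): Reyes (2003-01-20) before Quinn and Saleh (2002-08-24) before Dimitriou (2000-09-23) before Okonkwo (2000-06-27) before Pereira (1998-11-06) before Castillo (1998-09-22) before Leclerc (1998-07-17) before Farouk (1998-06-16).
Quinn and Saleh both have date first returned to the chamber 10 Jul 2007, so the next rule applies.
Among Quinn and Saleh, alphabetically by surname: Quinn before Saleh.
Full order: Reyes, Quinn, Saleh, Dimitriou, Okonkwo, Pereira, Castillo, Leclerc, Farouk.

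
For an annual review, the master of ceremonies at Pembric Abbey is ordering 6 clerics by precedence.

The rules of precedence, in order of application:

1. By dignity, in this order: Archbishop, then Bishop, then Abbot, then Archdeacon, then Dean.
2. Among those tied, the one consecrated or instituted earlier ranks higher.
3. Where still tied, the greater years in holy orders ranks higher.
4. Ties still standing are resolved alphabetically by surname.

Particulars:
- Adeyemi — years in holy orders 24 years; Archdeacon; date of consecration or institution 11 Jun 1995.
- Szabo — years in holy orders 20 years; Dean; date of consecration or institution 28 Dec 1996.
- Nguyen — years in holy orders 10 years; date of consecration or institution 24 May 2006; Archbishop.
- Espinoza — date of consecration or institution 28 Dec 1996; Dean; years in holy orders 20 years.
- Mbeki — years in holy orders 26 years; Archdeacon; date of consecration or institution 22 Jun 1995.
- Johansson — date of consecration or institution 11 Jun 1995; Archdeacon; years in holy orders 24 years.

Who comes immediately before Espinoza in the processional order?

Mbeki

By dignity: Nguyen (Archbishop); then Adeyemi, Johansson and Mbeki (Archdeacon); then Espinoza and Szabo (Dean).
Among Adeyemi, Johansson and Mbeki, by date of consecration or institution (earlier first): Adeyemi and Johansson (11 Jun 1995) before Mbeki (22 Jun 1995).
Adeyemi and Johansson both have years in holy orders 24 years, so the next rule applies.
Among Adeyemi and Johansson, alphabetically by surname: Adeyemi before Johansson.
Espinoza and Szabo both have date of consecration or institution 28 Dec 1996, so the next rule applies.
Espinoza and Szabo both have years in holy orders 20 years, so the next rule applies.
Among Espinoza and Szabo, alphabetically by surname: Espinoza before Szabo.
Order: Nguyen, Adeyemi, Johansson, Mbeki, Espinoza, Szabo.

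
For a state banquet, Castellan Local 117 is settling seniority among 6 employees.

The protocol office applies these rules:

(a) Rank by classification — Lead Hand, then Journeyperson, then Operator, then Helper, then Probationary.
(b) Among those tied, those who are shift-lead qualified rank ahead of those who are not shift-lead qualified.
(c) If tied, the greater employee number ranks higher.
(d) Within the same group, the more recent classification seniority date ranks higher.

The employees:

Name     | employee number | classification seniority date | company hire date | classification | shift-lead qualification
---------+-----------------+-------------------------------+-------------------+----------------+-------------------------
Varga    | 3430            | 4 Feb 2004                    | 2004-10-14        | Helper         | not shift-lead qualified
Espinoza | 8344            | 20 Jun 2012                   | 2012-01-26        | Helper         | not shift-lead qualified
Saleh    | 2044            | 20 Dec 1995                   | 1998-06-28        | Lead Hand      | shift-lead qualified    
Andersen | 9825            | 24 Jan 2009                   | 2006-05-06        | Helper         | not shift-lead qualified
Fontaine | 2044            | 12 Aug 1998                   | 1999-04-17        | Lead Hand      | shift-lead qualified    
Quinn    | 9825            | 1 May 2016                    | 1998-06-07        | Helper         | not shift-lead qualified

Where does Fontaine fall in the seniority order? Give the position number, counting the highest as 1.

1

By classification: Fontaine and Saleh (Lead Hand); then Quinn, Andersen, Espinoza and Varga (Helper).
Fontaine and Saleh are each shift-lead qualified, so the next rule applies.
Fontaine and Saleh both have employee number 2044, so the next rule applies.
Among Fontaine and Saleh, by classification seniority date (later first): Fontaine (12 Aug 1998) before Saleh (20 Dec 1995).
Quinn, Andersen, Espinoza and Varga are each not shift-lead qualified, so the next rule applies.
Among Quinn, Andersen, Espinoza and Varga, by employee number (higher first): Quinn and Andersen (9825) before Espinoza (8344) before Varga (3430).
Among Quinn and Andersen, by classification seniority date (later first): Quinn (1 May 2016) before Andersen (24 Jan 2009).
Order: Fontaine, Saleh, Quinn, Andersen, Espinoza, Varga. So position 1.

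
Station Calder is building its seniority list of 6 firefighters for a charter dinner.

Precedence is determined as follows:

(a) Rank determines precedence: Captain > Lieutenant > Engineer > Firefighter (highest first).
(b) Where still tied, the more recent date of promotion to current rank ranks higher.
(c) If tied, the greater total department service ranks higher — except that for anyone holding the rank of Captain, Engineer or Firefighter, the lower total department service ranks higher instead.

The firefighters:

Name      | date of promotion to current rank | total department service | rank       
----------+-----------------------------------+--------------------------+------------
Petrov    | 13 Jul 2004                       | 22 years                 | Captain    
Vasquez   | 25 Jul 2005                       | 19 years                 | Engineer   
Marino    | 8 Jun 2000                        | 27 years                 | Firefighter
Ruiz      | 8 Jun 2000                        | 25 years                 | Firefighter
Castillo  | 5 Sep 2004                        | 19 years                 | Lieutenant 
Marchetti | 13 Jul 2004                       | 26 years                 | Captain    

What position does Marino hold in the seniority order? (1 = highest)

6

By rank: Petrov and Marchetti (Captain); then Castillo (Lieutenant); then Vasquez (Engineer); then Ruiz and Marino (Firefighter).
Petrov and Marchetti both have date of promotion to current rank 13 Jul 2004, so the next rule applies.
Among Petrov and Marchetti, by total department service (lower first) (reversed rule for this group): Petrov (22 years) before Marchetti (26 years).
Ruiz and Marino both have date of promotion to current rank 8 Jun 2000, so the next rule applies.
Among Ruiz and Marino, by total department service (lower first) (reversed rule for this group): Ruiz (25 years) before Marino (27 years).
Order: Petrov, Marchetti, Castillo, Vasquez, Ruiz, Marino. So position 6.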